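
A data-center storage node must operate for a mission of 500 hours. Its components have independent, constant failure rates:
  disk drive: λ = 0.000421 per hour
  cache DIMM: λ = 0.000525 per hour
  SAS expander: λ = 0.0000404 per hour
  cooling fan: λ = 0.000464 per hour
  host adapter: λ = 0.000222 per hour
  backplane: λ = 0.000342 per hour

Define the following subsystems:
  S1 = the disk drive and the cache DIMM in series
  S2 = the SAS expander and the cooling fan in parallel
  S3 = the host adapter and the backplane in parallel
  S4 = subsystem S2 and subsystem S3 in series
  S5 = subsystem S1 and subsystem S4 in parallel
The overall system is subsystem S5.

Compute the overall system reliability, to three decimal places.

0.992

R(disk drive) = exp(−0.000421 × 500) = 0.81018
R(cache DIMM) = exp(−0.000525 × 500) = 0.76913
R(SAS expander) = exp(−0.0000404 × 500) = 0.98000
R(cooling fan) = exp(−0.000464 × 500) = 0.79295
R(host adapter) = exp(−0.000222 × 500) = 0.89494
R(backplane) = exp(−0.000342 × 500) = 0.84282
Series (disk drive and cache DIMM): 0.81018 × 0.76913 = 0.62313
Parallel (SAS expander and cooling fan): 1 − (1 − 0.98000)(1 − 0.79295) = 0.99586
Parallel (host adapter and backplane): 1 − (1 − 0.89494)(1 − 0.84282) = 0.98349
Series ([0.99586] and [0.98349]): 0.99586 × 0.98349 = 0.97942
Parallel ([0.62313] and [0.97942]): 1 − (1 − 0.62313)(1 − 0.97942) = 0.992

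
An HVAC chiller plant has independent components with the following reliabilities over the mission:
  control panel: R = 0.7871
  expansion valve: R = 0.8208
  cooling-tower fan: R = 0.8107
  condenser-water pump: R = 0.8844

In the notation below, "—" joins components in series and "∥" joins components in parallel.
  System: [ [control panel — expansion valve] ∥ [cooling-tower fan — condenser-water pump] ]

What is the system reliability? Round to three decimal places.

Series (control panel and expansion valve): 0.78710 × 0.82080 = 0.64605
Series (cooling-tower fan and condenser-water pump): 0.81070 × 0.88440 = 0.71698
Parallel ([0.64605] and [0.71698]): 1 − (1 − 0.64605)(1 − 0.71698) = 0.900

0.900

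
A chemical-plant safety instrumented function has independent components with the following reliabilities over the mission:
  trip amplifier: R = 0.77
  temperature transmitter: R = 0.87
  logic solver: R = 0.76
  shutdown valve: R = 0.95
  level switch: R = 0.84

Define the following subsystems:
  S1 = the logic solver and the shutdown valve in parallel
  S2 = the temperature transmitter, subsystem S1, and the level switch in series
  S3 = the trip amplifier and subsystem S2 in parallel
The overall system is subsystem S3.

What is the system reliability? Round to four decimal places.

0.9361

Parallel (logic solver and shutdown valve): 1 − (1 − 0.760000)(1 − 0.950000) = 0.988000
Series (temperature transmitter, [0.988000], and level switch): 0.870000 × 0.988000 × 0.840000 = 0.722030
Parallel (trip amplifier and [0.722030]): 1 − (1 − 0.770000)(1 − 0.722030) = 0.9361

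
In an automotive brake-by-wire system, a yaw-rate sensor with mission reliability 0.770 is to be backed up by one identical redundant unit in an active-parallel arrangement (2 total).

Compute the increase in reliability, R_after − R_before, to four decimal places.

0.1771

R_before = 0.770
R_after = 1 − (1 − 0.770)^2 = 0.9471
ΔR = 0.9471 − 0.770 = 0.1771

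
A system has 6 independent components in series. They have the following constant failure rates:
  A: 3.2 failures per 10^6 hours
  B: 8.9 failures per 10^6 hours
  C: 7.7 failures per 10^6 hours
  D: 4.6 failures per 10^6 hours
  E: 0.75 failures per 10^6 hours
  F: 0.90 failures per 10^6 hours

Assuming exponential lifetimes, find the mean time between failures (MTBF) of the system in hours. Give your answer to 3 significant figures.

38400

Series of exponential components: λ_sys = Σ λ_i
λ_sys = 0.0000032 + 0.0000089 + 0.0000077 + 0.0000046 + 0.00000075 + 0.00000090 = 2.6050e-05 /h
MTBF = 1 / λ_sys = 38400 h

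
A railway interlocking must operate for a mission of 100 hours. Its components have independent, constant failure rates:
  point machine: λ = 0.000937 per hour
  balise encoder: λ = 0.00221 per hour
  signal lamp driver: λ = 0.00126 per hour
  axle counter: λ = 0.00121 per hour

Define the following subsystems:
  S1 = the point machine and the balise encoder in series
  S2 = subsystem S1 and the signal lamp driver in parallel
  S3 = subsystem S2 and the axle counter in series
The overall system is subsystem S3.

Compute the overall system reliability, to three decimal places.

R(point machine) = exp(−0.000937 × 100) = 0.91056
R(balise encoder) = exp(−0.00221 × 100) = 0.80172
R(signal lamp driver) = exp(−0.00126 × 100) = 0.88161
R(axle counter) = exp(−0.00121 × 100) = 0.88603
Series (point machine and balise encoder): 0.91056 × 0.80172 = 0.73001
Parallel ([0.73001] and signal lamp driver): 1 − (1 − 0.73001)(1 − 0.88161) = 0.96804
Series ([0.96804] and axle counter): 0.96804 × 0.88603 = 0.858

0.858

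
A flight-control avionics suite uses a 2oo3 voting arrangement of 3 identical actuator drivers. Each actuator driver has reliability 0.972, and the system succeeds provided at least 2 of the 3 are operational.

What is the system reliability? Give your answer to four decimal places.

0.9977

R = Σ_{i=2}^{3} C(3,i) p^i (1−p)^{3−i} with p = 0.972
C(3,2)·0.972^2·0.028^1 = 0.079362
C(3,3)·0.972^3·0.028^0 = 0.918330
Sum = 0.9977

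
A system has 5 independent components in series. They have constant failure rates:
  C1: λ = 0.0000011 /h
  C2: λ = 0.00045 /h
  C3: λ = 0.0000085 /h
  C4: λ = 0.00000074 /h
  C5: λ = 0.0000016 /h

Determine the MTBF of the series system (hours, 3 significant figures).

Series of exponential components: λ_sys = Σ λ_i
λ_sys = 0.0000011 + 0.00045 + 0.0000085 + 0.00000074 + 0.0000016 = 4.6194e-04 /h
MTBF = 1 / λ_sys = 2160 h

2160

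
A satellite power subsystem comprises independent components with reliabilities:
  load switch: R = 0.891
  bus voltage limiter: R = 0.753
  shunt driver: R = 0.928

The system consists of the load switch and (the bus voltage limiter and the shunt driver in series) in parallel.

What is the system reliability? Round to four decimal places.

Series (bus voltage limiter and shunt driver): 0.753000 × 0.928000 = 0.698784
Parallel (load switch and [0.698784]): 1 − (1 − 0.891000)(1 − 0.698784) = 0.9672

0.9672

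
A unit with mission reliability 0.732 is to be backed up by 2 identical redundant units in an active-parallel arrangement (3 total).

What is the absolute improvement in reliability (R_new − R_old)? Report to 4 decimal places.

0.2488

R_before = 0.732
R_after = 1 − (1 − 0.732)^3 = 0.9808
ΔR = 0.9808 − 0.732 = 0.2488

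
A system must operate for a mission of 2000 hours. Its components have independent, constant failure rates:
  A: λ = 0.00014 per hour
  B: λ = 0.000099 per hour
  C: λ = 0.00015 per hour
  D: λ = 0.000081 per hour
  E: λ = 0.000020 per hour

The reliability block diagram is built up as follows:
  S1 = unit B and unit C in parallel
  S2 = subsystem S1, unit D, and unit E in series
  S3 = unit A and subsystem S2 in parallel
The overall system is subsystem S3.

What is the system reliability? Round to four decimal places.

0.9460

R(A) = exp(−0.00014 × 2000) = 0.755784
R(B) = exp(−0.000099 × 2000) = 0.820370
R(C) = exp(−0.00015 × 2000) = 0.740818
R(D) = exp(−0.000081 × 2000) = 0.850441
R(E) = exp(−0.000020 × 2000) = 0.960789
Parallel (B and C): 1 − (1 − 0.820370)(1 − 0.740818) = 0.953443
Series ([0.953443], D, and E): 0.953443 × 0.850441 × 0.960789 = 0.779053
Parallel (A and [0.779053]): 1 − (1 − 0.755784)(1 − 0.779053) = 0.9460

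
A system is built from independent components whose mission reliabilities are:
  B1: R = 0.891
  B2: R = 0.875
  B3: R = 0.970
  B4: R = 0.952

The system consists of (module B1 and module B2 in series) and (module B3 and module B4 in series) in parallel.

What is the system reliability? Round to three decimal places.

Series (B1 and B2): 0.89100 × 0.87500 = 0.77963
Series (B3 and B4): 0.97000 × 0.95200 = 0.92344
Parallel ([0.77963] and [0.92344]): 1 − (1 − 0.77963)(1 − 0.92344) = 0.983

0.983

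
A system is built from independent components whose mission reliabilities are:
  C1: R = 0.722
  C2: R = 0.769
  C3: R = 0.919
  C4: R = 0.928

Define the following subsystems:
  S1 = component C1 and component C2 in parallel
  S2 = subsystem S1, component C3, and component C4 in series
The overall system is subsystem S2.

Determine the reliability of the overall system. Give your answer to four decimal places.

0.7981

Parallel (C1 and C2): 1 − (1 − 0.722000)(1 − 0.769000) = 0.935782
Series ([0.935782], C3, and C4): 0.935782 × 0.919000 × 0.928000 = 0.7981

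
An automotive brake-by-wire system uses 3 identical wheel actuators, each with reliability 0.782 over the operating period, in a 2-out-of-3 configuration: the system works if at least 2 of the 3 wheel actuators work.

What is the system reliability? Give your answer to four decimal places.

0.8781

R = Σ_{i=2}^{3} C(3,i) p^i (1−p)^{3−i} with p = 0.782
C(3,2)·0.782^2·0.218^1 = 0.399937
C(3,3)·0.782^3·0.218^0 = 0.478212
Sum = 0.8781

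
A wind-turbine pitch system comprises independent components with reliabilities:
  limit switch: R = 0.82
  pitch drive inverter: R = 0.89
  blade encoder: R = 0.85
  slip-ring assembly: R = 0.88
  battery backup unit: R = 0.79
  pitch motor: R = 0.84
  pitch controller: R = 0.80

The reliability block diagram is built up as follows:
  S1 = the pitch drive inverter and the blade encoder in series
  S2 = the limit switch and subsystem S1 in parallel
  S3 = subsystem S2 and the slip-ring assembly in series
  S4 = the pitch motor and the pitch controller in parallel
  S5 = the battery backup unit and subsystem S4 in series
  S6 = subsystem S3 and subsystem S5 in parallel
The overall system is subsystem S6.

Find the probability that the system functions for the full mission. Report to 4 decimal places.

0.9627

Series (pitch drive inverter and blade encoder): 0.890000 × 0.850000 = 0.756500
Parallel (limit switch and [0.756500]): 1 − (1 − 0.820000)(1 − 0.756500) = 0.956170
Series ([0.956170] and slip-ring assembly): 0.956170 × 0.880000 = 0.841430
Parallel (pitch motor and pitch controller): 1 − (1 − 0.840000)(1 − 0.800000) = 0.968000
Series (battery backup unit and [0.968000]): 0.790000 × 0.968000 = 0.764720
Parallel ([0.841430] and [0.764720]): 1 − (1 − 0.841430)(1 − 0.764720) = 0.9627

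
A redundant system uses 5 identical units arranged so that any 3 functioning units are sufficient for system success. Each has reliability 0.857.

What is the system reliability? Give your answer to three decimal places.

R = Σ_{i=3}^{5} C(5,i) p^i (1−p)^{5−i} with p = 0.857
C(5,3)·0.857^3·0.143^2 = 0.12871
C(5,4)·0.857^4·0.143^1 = 0.38568
C(5,5)·0.857^5·0.143^0 = 0.46228
Sum = 0.977

0.977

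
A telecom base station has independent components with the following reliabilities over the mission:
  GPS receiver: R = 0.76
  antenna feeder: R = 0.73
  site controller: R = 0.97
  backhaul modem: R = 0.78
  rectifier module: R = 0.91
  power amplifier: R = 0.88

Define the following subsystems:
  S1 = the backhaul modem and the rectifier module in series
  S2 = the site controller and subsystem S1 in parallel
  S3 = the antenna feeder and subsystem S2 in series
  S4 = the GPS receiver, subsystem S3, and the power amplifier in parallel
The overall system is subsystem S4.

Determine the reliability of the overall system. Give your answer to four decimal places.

0.9920

Series (backhaul modem and rectifier module): 0.780000 × 0.910000 = 0.709800
Parallel (site controller and [0.709800]): 1 − (1 − 0.970000)(1 − 0.709800) = 0.991294
Series (antenna feeder and [0.991294]): 0.730000 × 0.991294 = 0.723645
Parallel (GPS receiver, [0.723645], and power amplifier): 1 − (1 − 0.760000)(1 − 0.723645)(1 − 0.880000) = 0.9920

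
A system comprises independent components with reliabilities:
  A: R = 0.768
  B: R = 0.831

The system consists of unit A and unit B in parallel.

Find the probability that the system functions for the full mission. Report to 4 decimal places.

Parallel (A and B): 1 − (1 − 0.768000)(1 − 0.831000) = 0.9608

0.9608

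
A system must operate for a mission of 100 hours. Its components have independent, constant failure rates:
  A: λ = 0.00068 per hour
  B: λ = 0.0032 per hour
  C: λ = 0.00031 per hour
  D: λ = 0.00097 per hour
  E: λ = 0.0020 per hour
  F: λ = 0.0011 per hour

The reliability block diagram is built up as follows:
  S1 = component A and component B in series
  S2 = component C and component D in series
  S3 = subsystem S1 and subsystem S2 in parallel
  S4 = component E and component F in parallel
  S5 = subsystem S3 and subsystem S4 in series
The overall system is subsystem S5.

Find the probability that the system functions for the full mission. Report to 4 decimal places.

0.9432

R(A) = exp(−0.00068 × 100) = 0.934260
R(B) = exp(−0.0032 × 100) = 0.726149
R(C) = exp(−0.00031 × 100) = 0.969476
R(D) = exp(−0.00097 × 100) = 0.907556
R(E) = exp(−0.0020 × 100) = 0.818731
R(F) = exp(−0.0011 × 100) = 0.895834
Series (A and B): 0.934260 × 0.726149 = 0.678412
Series (C and D): 0.969476 × 0.907556 = 0.879854
Parallel ([0.678412] and [0.879854]): 1 − (1 − 0.678412)(1 − 0.879854) = 0.961362
Parallel (E and F): 1 − (1 − 0.818731)(1 − 0.895834) = 0.981118
Series ([0.961362] and [0.981118]): 0.961362 × 0.981118 = 0.9432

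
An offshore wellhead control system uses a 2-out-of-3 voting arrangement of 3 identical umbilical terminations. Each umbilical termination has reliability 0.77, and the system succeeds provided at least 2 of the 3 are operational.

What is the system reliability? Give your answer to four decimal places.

R = Σ_{i=2}^{3} C(3,i) p^i (1−p)^{3−i} with p = 0.77
C(3,2)·0.77^2·0.23^1 = 0.409101
C(3,3)·0.77^3·0.23^0 = 0.456533
Sum = 0.8656

0.8656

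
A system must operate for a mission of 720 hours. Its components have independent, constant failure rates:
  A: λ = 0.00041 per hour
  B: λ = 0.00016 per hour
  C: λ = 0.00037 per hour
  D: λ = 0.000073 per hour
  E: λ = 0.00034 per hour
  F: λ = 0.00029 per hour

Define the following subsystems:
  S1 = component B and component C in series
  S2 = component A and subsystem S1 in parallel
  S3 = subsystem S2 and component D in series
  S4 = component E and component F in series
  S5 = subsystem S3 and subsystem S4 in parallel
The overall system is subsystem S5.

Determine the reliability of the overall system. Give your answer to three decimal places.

R(A) = exp(−0.00041 × 720) = 0.74438
R(B) = exp(−0.00016 × 720) = 0.89119
R(C) = exp(−0.00037 × 720) = 0.76613
R(D) = exp(−0.000073 × 720) = 0.94880
R(E) = exp(−0.00034 × 720) = 0.78286
R(F) = exp(−0.00029 × 720) = 0.81156
Series (B and C): 0.89119 × 0.76613 = 0.68277
Parallel (A and [0.68277]): 1 − (1 − 0.74438)(1 − 0.68277) = 0.91891
Series ([0.91891] and D): 0.91891 × 0.94880 = 0.87186
Series (E and F): 0.78286 × 0.81156 = 0.63534
Parallel ([0.87186] and [0.63534]): 1 − (1 − 0.87186)(1 − 0.63534) = 0.953

0.953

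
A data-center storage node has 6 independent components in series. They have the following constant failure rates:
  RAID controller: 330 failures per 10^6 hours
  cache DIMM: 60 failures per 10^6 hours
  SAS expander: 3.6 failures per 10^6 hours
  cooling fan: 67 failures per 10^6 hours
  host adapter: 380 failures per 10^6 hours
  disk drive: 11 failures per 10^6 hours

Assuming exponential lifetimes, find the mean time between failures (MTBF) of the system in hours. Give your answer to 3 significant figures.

1170

Series of exponential components: λ_sys = Σ λ_i
λ_sys = 0.00033 + 0.000060 + 0.0000036 + 0.000067 + 0.00038 + 0.000011 = 8.5160e-04 /h
MTBF = 1 / λ_sys = 1170 h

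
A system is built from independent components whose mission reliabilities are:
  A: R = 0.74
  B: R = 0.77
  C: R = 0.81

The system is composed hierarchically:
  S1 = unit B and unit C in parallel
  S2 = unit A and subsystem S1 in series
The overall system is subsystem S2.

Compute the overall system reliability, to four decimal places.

Parallel (B and C): 1 − (1 − 0.770000)(1 − 0.810000) = 0.956300
Series (A and [0.956300]): 0.740000 × 0.956300 = 0.7077

0.7077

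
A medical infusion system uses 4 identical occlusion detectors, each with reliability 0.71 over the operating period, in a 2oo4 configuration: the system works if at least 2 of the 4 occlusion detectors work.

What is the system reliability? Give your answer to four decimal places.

0.9237

R = Σ_{i=2}^{4} C(4,i) p^i (1−p)^{4−i} with p = 0.71
C(4,2)·0.71^2·0.29^2 = 0.254369
C(4,3)·0.71^3·0.29^1 = 0.415177
C(4,4)·0.71^4·0.29^0 = 0.254117
Sum = 0.9237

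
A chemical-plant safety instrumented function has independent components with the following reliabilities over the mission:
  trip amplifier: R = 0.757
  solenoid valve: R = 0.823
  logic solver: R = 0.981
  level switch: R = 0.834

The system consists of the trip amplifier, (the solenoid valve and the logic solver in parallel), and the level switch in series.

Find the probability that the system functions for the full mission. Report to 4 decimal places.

Parallel (solenoid valve and logic solver): 1 − (1 − 0.823000)(1 − 0.981000) = 0.996637
Series (trip amplifier, [0.996637], and level switch): 0.757000 × 0.996637 × 0.834000 = 0.6292

0.6292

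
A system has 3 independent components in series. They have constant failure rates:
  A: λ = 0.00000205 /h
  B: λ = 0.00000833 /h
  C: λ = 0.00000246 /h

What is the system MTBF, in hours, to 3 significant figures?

Series of exponential components: λ_sys = Σ λ_i
λ_sys = 0.00000205 + 0.00000833 + 0.00000246 = 1.2840e-05 /h
MTBF = 1 / λ_sys = 77900 h

77900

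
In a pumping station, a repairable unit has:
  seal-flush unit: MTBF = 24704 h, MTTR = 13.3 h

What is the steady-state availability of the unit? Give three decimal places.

0.999

A(seal-flush unit) = MTBF/(MTBF+MTTR) = 24704/(24704+13.3) = 0.999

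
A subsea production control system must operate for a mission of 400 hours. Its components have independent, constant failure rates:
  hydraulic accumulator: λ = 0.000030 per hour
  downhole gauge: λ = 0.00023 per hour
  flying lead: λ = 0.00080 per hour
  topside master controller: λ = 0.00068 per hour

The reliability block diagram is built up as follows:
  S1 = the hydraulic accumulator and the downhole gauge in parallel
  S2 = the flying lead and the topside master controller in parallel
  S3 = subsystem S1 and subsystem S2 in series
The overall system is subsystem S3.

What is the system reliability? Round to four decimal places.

0.9338

R(hydraulic accumulator) = exp(−0.000030 × 400) = 0.988072
R(downhole gauge) = exp(−0.00023 × 400) = 0.912105
R(flying lead) = exp(−0.00080 × 400) = 0.726149
R(topside master controller) = exp(−0.00068 × 400) = 0.761854
Parallel (hydraulic accumulator and downhole gauge): 1 − (1 − 0.988072)(1 − 0.912105) = 0.998952
Parallel (flying lead and topside master controller): 1 − (1 − 0.726149)(1 − 0.761854) = 0.934783
Series ([0.998952] and [0.934783]): 0.998952 × 0.934783 = 0.9338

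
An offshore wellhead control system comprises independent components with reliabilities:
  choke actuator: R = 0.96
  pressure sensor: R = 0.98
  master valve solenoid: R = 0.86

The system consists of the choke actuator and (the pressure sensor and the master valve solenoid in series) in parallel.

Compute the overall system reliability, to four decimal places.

Series (pressure sensor and master valve solenoid): 0.980000 × 0.860000 = 0.842800
Parallel (choke actuator and [0.842800]): 1 − (1 − 0.960000)(1 − 0.842800) = 0.9937

0.9937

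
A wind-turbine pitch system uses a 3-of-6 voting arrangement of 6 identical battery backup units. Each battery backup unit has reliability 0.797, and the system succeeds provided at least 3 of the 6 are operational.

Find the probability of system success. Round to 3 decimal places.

0.982

R = Σ_{i=3}^{6} C(6,i) p^i (1−p)^{6−i} with p = 0.797
C(6,3)·0.797^3·0.203^3 = 0.08470
C(6,4)·0.797^4·0.203^2 = 0.24941
C(6,5)·0.797^5·0.203^1 = 0.39169
C(6,6)·0.797^6·0.203^0 = 0.25630
Sum = 0.982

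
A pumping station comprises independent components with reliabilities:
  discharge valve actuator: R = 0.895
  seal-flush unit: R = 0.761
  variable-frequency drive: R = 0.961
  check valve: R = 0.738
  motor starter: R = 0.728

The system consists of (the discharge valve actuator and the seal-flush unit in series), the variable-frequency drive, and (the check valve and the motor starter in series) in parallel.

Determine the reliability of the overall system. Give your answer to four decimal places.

Series (discharge valve actuator and seal-flush unit): 0.895000 × 0.761000 = 0.681095
Series (check valve and motor starter): 0.738000 × 0.728000 = 0.537264
Parallel ([0.681095], variable-frequency drive, and [0.537264]): 1 − (1 − 0.681095)(1 − 0.961000)(1 − 0.537264) = 0.9942

0.9942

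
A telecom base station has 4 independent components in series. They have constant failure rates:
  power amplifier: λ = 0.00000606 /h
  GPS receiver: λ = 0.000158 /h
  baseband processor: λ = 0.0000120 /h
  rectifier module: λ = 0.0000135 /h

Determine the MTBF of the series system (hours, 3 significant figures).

Series of exponential components: λ_sys = Σ λ_i
λ_sys = 0.00000606 + 0.000158 + 0.0000120 + 0.0000135 = 1.8956e-04 /h
MTBF = 1 / λ_sys = 5280 h

5280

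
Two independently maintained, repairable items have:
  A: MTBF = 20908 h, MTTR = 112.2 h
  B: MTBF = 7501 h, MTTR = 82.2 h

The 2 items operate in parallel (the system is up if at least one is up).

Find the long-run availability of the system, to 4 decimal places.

A(A) = MTBF/(MTBF+MTTR) = 20908/(20908+112.2) = 0.994662
A(B) = MTBF/(MTBF+MTTR) = 7501/(7501+82.2) = 0.989160
Parallel availability: 1 − (1 − 0.994662)(1 − 0.989160) = 0.9999

0.9999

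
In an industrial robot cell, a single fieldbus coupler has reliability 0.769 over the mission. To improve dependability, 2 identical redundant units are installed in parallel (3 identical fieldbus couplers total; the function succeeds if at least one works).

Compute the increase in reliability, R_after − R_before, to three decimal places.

0.219

R_before = 0.769
R_after = 1 − (1 − 0.769)^3 = 0.988
ΔR = 0.988 − 0.769 = 0.219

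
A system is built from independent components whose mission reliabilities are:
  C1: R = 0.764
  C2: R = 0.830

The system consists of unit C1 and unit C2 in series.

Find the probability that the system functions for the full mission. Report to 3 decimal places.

0.634

Series (C1 and C2): 0.76400 × 0.83000 = 0.634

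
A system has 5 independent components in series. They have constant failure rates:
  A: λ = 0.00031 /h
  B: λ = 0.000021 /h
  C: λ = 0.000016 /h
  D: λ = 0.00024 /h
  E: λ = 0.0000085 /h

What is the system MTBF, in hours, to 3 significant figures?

Series of exponential components: λ_sys = Σ λ_i
λ_sys = 0.00031 + 0.000021 + 0.000016 + 0.00024 + 0.0000085 = 5.9550e-04 /h
MTBF = 1 / λ_sys = 1680 h

1680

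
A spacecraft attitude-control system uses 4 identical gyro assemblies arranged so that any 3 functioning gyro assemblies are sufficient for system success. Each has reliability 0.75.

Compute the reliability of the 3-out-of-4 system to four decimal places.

R = Σ_{i=3}^{4} C(4,i) p^i (1−p)^{4−i} with p = 0.75
C(4,3)·0.75^3·0.25^1 = 0.421875
C(4,4)·0.75^4·0.25^0 = 0.316406
Sum = 0.7383

0.7383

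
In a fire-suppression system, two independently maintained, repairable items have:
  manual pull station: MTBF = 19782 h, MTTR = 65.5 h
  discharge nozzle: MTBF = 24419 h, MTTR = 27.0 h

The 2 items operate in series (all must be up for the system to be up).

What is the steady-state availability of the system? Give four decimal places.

A(manual pull station) = MTBF/(MTBF+MTTR) = 19782/(19782+65.5) = 0.996700
A(discharge nozzle) = MTBF/(MTBF+MTTR) = 24419/(24419+27.0) = 0.998896
Series availability: 0.996700 × 0.998896 = 0.9956

0.9956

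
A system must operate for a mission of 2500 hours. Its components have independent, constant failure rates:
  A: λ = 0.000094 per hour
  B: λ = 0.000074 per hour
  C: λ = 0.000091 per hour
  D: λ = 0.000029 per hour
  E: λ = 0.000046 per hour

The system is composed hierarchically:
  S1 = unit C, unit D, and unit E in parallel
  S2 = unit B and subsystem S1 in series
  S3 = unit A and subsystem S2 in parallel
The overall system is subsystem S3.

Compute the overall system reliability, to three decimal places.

0.964

R(A) = exp(−0.000094 × 2500) = 0.79057
R(B) = exp(−0.000074 × 2500) = 0.83110
R(C) = exp(−0.000091 × 2500) = 0.79652
R(D) = exp(−0.000029 × 2500) = 0.93007
R(E) = exp(−0.000046 × 2500) = 0.89137
Parallel (C, D, and E): 1 − (1 − 0.79652)(1 − 0.93007)(1 − 0.89137) = 0.99845
Series (B and [0.99845]): 0.83110 × 0.99845 = 0.82981
Parallel (A and [0.82981]): 1 − (1 − 0.79057)(1 − 0.82981) = 0.964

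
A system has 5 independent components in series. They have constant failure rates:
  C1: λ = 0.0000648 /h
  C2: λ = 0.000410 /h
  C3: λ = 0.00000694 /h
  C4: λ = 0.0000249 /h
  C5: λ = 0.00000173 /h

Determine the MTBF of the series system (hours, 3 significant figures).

Series of exponential components: λ_sys = Σ λ_i
λ_sys = 0.0000648 + 0.000410 + 0.00000694 + 0.0000249 + 0.00000173 = 5.0837e-04 /h
MTBF = 1 / λ_sys = 1970 h

1970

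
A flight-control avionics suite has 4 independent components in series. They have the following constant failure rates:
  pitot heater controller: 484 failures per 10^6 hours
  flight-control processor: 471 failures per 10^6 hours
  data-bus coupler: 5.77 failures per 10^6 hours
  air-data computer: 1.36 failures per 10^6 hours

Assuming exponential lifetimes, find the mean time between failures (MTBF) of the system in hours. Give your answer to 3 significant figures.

Series of exponential components: λ_sys = Σ λ_i
λ_sys = 0.000484 + 0.000471 + 0.00000577 + 0.00000136 = 9.6213e-04 /h
MTBF = 1 / λ_sys = 1040 h

1040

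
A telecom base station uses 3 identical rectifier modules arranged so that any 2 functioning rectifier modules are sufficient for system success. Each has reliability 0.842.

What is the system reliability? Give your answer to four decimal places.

0.9330

R = Σ_{i=2}^{3} C(3,i) p^i (1−p)^{3−i} with p = 0.842
C(3,2)·0.842^2·0.158^1 = 0.336049
C(3,3)·0.842^3·0.158^0 = 0.596948
Sum = 0.9330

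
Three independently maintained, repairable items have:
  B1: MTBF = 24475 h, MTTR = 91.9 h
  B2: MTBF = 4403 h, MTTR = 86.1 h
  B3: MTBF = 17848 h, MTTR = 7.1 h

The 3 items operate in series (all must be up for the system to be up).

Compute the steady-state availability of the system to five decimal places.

0.97676

A(B1) = MTBF/(MTBF+MTTR) = 24475/(24475+91.9) = 0.996259
A(B2) = MTBF/(MTBF+MTTR) = 4403/(4403+86.1) = 0.980820
A(B3) = MTBF/(MTBF+MTTR) = 17848/(17848+7.1) = 0.999602
Series availability: 0.996259 × 0.980820 × 0.999602 = 0.97676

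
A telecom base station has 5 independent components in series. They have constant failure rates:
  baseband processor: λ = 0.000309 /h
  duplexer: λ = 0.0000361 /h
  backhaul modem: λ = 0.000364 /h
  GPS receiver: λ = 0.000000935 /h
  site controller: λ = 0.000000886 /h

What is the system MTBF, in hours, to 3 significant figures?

Series of exponential components: λ_sys = Σ λ_i
λ_sys = 0.000309 + 0.0000361 + 0.000364 + 0.000000935 + 0.000000886 = 7.1092e-04 /h
MTBF = 1 / λ_sys = 1410 h

1410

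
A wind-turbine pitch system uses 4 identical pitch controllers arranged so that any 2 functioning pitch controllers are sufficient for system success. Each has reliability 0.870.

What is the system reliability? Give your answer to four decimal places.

R = Σ_{i=2}^{4} C(4,i) p^i (1−p)^{4−i} with p = 0.870
C(4,2)·0.870^2·0.130^2 = 0.076750
C(4,3)·0.870^3·0.130^1 = 0.342422
C(4,4)·0.870^4·0.130^0 = 0.572898
Sum = 0.9921

0.9921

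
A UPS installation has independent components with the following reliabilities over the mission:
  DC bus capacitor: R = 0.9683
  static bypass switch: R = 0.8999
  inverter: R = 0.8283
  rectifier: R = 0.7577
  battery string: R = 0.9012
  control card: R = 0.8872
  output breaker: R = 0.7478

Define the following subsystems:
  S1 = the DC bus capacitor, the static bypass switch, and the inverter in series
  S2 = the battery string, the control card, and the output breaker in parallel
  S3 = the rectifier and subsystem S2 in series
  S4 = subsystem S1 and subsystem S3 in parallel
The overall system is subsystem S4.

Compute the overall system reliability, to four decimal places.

0.9320

Series (DC bus capacitor, static bypass switch, and inverter): 0.968300 × 0.899900 × 0.828300 = 0.721758
Parallel (battery string, control card, and output breaker): 1 − (1 − 0.901200)(1 − 0.887200)(1 − 0.747800) = 0.997189
Series (rectifier and [0.997189]): 0.757700 × 0.997189 = 0.755570
Parallel ([0.721758] and [0.755570]): 1 − (1 − 0.721758)(1 − 0.755570) = 0.9320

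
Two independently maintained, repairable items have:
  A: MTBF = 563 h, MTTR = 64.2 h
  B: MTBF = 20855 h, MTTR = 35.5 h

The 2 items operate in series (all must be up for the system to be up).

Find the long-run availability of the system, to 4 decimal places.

0.8961

A(A) = MTBF/(MTBF+MTTR) = 563/(563+64.2) = 0.897640
A(B) = MTBF/(MTBF+MTTR) = 20855/(20855+35.5) = 0.998301
Series availability: 0.897640 × 0.998301 = 0.8961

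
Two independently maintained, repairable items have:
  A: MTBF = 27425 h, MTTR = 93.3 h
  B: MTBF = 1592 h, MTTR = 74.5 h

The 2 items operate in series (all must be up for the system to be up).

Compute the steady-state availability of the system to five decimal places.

0.95206

A(A) = MTBF/(MTBF+MTTR) = 27425/(27425+93.3) = 0.996610
A(B) = MTBF/(MTBF+MTTR) = 1592/(1592+74.5) = 0.955296
Series availability: 0.996610 × 0.955296 = 0.95206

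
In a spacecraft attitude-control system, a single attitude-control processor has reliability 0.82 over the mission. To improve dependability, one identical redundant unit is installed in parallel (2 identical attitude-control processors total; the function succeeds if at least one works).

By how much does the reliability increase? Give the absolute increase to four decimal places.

0.1476

R_before = 0.82
R_after = 1 − (1 − 0.82)^2 = 0.9676
ΔR = 0.9676 − 0.82 = 0.1476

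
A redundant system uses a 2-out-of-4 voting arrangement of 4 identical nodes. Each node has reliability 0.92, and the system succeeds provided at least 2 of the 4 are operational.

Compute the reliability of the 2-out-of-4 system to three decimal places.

R = Σ_{i=2}^{4} C(4,i) p^i (1−p)^{4−i} with p = 0.92
C(4,2)·0.92^2·0.08^2 = 0.03250
C(4,3)·0.92^3·0.08^1 = 0.24918
C(4,4)·0.92^4·0.08^0 = 0.71639
Sum = 0.998

0.998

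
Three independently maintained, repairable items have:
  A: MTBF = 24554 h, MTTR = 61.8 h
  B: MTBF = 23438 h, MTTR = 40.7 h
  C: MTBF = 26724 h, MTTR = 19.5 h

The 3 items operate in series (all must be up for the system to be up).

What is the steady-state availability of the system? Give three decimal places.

0.995

A(A) = MTBF/(MTBF+MTTR) = 24554/(24554+61.8) = 0.997489
A(B) = MTBF/(MTBF+MTTR) = 23438/(23438+40.7) = 0.998267
A(C) = MTBF/(MTBF+MTTR) = 26724/(26724+19.5) = 0.999271
Series availability: 0.997489 × 0.998267 × 0.999271 = 0.995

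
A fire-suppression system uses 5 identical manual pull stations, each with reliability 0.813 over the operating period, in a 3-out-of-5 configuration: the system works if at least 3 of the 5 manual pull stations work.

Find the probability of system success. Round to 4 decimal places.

R = Σ_{i=3}^{5} C(5,i) p^i (1−p)^{5−i} with p = 0.813
C(5,3)·0.813^3·0.187^2 = 0.187912
C(5,4)·0.813^4·0.187^1 = 0.408483
C(5,5)·0.813^5·0.187^0 = 0.355183
Sum = 0.9516

0.9516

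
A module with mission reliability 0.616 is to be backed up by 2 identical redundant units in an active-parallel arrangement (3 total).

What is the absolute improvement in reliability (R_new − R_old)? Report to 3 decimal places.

0.327

R_before = 0.616
R_after = 1 − (1 − 0.616)^3 = 0.943
ΔR = 0.943 − 0.616 = 0.327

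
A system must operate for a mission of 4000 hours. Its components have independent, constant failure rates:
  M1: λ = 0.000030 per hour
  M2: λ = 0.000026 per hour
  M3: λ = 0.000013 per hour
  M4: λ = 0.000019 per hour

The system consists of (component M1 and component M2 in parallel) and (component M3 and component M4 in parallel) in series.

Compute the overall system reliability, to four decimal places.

0.9852

R(M1) = exp(−0.000030 × 4000) = 0.886920
R(M2) = exp(−0.000026 × 4000) = 0.901225
R(M3) = exp(−0.000013 × 4000) = 0.949329
R(M4) = exp(−0.000019 × 4000) = 0.926816
Parallel (M1 and M2): 1 − (1 − 0.886920)(1 − 0.901225) = 0.988831
Parallel (M3 and M4): 1 − (1 − 0.949329)(1 − 0.926816) = 0.996292
Series ([0.988831] and [0.996292]): 0.988831 × 0.996292 = 0.9852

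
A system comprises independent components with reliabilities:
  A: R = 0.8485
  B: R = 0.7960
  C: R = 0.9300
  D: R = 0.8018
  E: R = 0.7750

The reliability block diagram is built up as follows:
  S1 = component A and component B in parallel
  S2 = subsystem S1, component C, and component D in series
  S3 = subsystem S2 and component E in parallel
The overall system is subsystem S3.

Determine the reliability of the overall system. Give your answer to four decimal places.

Parallel (A and B): 1 − (1 − 0.848500)(1 − 0.796000) = 0.969094
Series ([0.969094], C, and D): 0.969094 × 0.930000 × 0.801800 = 0.722628
Parallel ([0.722628] and E): 1 − (1 − 0.722628)(1 − 0.775000) = 0.9376

0.9376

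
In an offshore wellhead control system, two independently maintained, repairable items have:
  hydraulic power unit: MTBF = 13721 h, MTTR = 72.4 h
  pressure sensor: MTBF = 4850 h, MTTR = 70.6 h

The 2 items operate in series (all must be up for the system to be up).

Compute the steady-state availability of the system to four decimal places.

A(hydraulic power unit) = MTBF/(MTBF+MTTR) = 13721/(13721+72.4) = 0.994751
A(pressure sensor) = MTBF/(MTBF+MTTR) = 4850/(4850+70.6) = 0.985652
Series availability: 0.994751 × 0.985652 = 0.9805

0.9805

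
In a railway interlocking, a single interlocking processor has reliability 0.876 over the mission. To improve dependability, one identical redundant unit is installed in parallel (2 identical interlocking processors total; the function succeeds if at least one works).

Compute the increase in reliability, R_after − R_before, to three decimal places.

0.109

R_before = 0.876
R_after = 1 − (1 − 0.876)^2 = 0.985
ΔR = 0.985 − 0.876 = 0.109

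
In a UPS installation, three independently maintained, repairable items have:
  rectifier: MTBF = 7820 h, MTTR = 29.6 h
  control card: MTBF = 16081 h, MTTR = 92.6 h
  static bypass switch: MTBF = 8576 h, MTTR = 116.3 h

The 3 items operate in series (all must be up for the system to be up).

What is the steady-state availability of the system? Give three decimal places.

A(rectifier) = MTBF/(MTBF+MTTR) = 7820/(7820+29.6) = 0.996229
A(control card) = MTBF/(MTBF+MTTR) = 16081/(16081+92.6) = 0.994275
A(static bypass switch) = MTBF/(MTBF+MTTR) = 8576/(8576+116.3) = 0.986620
Series availability: 0.996229 × 0.994275 × 0.986620 = 0.977

0.977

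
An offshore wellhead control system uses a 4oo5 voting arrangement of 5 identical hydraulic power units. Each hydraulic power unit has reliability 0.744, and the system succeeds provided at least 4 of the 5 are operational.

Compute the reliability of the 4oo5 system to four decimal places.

R = Σ_{i=4}^{5} C(5,i) p^i (1−p)^{5−i} with p = 0.744
C(5,4)·0.744^4·0.256^1 = 0.392195
C(5,5)·0.744^5·0.256^0 = 0.227963
Sum = 0.6202

0.6202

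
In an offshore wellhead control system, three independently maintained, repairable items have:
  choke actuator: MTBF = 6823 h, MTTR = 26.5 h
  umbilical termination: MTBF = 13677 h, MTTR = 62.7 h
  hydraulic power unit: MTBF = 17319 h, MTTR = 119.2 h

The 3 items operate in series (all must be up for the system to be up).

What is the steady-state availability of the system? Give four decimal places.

0.9848

A(choke actuator) = MTBF/(MTBF+MTTR) = 6823/(6823+26.5) = 0.996131
A(umbilical termination) = MTBF/(MTBF+MTTR) = 13677/(13677+62.7) = 0.995437
A(hydraulic power unit) = MTBF/(MTBF+MTTR) = 17319/(17319+119.2) = 0.993164
Series availability: 0.996131 × 0.995437 × 0.993164 = 0.9848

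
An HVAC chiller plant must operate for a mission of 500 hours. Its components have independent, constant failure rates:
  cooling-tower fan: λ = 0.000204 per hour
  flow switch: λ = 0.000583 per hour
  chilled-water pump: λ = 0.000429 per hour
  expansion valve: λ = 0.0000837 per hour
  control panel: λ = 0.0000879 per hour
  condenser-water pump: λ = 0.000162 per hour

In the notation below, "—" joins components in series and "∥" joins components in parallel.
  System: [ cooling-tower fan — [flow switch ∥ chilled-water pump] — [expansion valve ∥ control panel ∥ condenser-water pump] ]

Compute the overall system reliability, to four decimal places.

0.8588

R(cooling-tower fan) = exp(−0.000204 × 500) = 0.903030
R(flow switch) = exp(−0.000583 × 500) = 0.747142
R(chilled-water pump) = exp(−0.000429 × 500) = 0.806945
R(expansion valve) = exp(−0.0000837 × 500) = 0.959014
R(control panel) = exp(−0.0000879 × 500) = 0.957002
R(condenser-water pump) = exp(−0.000162 × 500) = 0.922194
Parallel (flow switch and chilled-water pump): 1 − (1 − 0.747142)(1 − 0.806945) = 0.951184
Parallel (expansion valve, control panel, and condenser-water pump): 1 − (1 − 0.959014)(1 − 0.957002)(1 − 0.922194) = 0.999863
Series (cooling-tower fan, [0.951184], and [0.999863]): 0.903030 × 0.951184 × 0.999863 = 0.8588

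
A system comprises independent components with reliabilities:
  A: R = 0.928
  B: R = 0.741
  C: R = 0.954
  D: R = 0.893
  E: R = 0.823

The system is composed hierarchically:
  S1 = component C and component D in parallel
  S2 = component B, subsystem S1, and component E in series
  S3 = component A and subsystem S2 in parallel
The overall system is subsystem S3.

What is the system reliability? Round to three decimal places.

0.972

Parallel (C and D): 1 − (1 − 0.95400)(1 − 0.89300) = 0.99508
Series (B, [0.99508], and E): 0.74100 × 0.99508 × 0.82300 = 0.60684
Parallel (A and [0.60684]): 1 − (1 − 0.92800)(1 − 0.60684) = 0.972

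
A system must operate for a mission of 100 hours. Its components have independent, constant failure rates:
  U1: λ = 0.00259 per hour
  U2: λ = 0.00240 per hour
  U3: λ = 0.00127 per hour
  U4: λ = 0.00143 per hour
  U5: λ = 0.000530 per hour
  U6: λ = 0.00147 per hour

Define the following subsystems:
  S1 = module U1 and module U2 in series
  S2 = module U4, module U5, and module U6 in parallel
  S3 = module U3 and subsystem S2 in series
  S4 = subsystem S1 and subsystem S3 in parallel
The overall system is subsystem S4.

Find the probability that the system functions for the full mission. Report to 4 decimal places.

R(U1) = exp(−0.00259 × 100) = 0.771823
R(U2) = exp(−0.00240 × 100) = 0.786628
R(U3) = exp(−0.00127 × 100) = 0.880734
R(U4) = exp(−0.00143 × 100) = 0.866754
R(U5) = exp(−0.000530 × 100) = 0.948380
R(U6) = exp(−0.00147 × 100) = 0.863294
Series (U1 and U2): 0.771823 × 0.786628 = 0.607138
Parallel (U4, U5, and U6): 1 − (1 − 0.866754)(1 − 0.948380)(1 − 0.863294) = 0.999060
Series (U3 and [0.999060]): 0.880734 × 0.999060 = 0.879906
Parallel ([0.607138] and [0.879906]): 1 − (1 − 0.607138)(1 − 0.879906) = 0.9528

0.9528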